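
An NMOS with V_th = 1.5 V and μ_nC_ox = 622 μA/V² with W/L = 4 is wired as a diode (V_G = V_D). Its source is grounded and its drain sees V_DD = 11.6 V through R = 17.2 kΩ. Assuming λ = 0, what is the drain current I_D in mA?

I_D = 0.549 mA

With gate tied to drain, V_GS = V_DS ≥ V_GS − V_th, so the device is in saturation.
k_n = μ_nC_ox · (W/L) = 2.488 mA/V².
KCL at the drain: ½ k_n (V_GS − V_th)² = (V_DD − V_GS)/R.
Let x = V_GS − 1.5. Then 21.4 x² + x − 10.1 = 0, giving x = 0.664 V (positive root), so V_GS = 2.16 V.
I_D = (V_DD − V_GS)/R = (11.6 − 2.16) / 17.2 = 0.549 mA.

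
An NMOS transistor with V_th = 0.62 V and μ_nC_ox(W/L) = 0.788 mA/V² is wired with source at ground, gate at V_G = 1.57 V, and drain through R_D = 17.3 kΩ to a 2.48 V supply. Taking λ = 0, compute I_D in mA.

V_GS = V_G = 1.57 V, so V_ov = 1.57 − 0.62 = 0.95 V.
Assume saturation: I_D = ½ k_n V_ov² = 0.5 × 0.788 × 0.95² = 0.356 mA, giving V_DS = V_DD − I_D R_D = 2.48 − 0.356 × 17.3 = -3.67 V.
But -3.67 V < V_ov = 0.95 V, so the device is actually in triode.
In triode I_D = k_n[V_ov V_DS − ½ V_DS²] and I_D = (V_DD − V_DS)/R_D. Equating: 6.82 V_DS² − 13.95 V_DS + 2.48 = 0, giving V_DS = 0.197 V (the root below V_ov).
I_D = (2.48 − 0.197) / 17.3 = 0.132 mA.

I_D = 0.132 mA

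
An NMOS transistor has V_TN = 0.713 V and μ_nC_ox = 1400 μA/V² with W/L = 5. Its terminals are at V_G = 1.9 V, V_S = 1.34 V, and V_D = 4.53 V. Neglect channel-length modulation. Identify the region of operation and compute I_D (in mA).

Cutoff; I_D = 0 mA

V_GS = V_G − V_S = 1.9 − 1.34 = 0.56 V; V_DS = V_D − V_S = 4.53 − 1.34 = 3.19 V.
V_GS = 0.56 V < V_TN = 0.713 V, so the transistor is in cutoff.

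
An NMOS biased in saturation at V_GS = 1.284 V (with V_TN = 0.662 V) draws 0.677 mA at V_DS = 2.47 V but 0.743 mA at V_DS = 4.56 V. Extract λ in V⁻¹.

With V_GS fixed, I_D ∝ (1 + λ V_DS) in saturation, so I_D2/I_D1 = (1 + λ V_DS2)/(1 + λ V_DS1).
0.743/0.677 = 1.097 = (1 + 4.56 λ)/(1 + 2.47 λ).
Solving: λ (I_D1 V_DS2 − I_D2 V_DS1) = I_D2 − I_D1, so λ = (0.743 − 0.677) / (0.677 × 4.56 − 0.743 × 2.47) = 0.066 / 1.25 = 0.0527 V⁻¹.

λ = 0.0527 V⁻¹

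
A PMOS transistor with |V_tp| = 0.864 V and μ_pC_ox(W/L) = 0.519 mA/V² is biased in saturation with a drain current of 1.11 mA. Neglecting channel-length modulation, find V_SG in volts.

V_SG = 2.93 V

In saturation I_D = ½ k_p (V_SG − |V_tp|)², so V_SG − |V_tp| = √(2 I_D / k_p) = √(2 × 1.11 / 0.519) = 2.07 V.
V_SG = 0.864 + 2.07 = 2.93 V.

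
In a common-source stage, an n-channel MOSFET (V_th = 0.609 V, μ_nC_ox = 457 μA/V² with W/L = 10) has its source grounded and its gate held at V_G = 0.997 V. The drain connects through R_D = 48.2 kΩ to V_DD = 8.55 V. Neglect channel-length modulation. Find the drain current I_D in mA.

V_GS = V_G = 0.997 V, so V_ov = 0.997 − 0.609 = 0.388 V.
k_n = μ_nC_ox · (W/L) = 4.57 mA/V².
Assume saturation: I_D = ½ k_n V_ov² = 0.5 × 4.57 × 0.388² = 0.344 mA, giving V_DS = V_DD − I_D R_D = 8.55 − 0.344 × 48.2 = -8.03 V.
But -8.03 V < V_ov = 0.388 V, so the device is actually in triode.
In triode I_D = k_n[V_ov V_DS − ½ V_DS²] and I_D = (V_DD − V_DS)/R_D. Equating: 110 V_DS² − 86.47 V_DS + 8.55 = 0, giving V_DS = 0.116 V (the root below V_ov).
I_D = (8.55 − 0.116) / 48.2 = 0.175 mA.

I_D = 0.175 mA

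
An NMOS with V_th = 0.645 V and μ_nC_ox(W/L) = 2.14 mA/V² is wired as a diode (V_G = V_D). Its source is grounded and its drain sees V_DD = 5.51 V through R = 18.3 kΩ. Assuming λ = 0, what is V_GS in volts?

With gate tied to drain, V_GS = V_DS ≥ V_GS − V_th, so the device is in saturation.
KCL at the drain: ½ k_n (V_GS − V_th)² = (V_DD − V_GS)/R.
Let x = V_GS − 0.645. Then 19.6 x² + x − 4.865 = 0, giving x = 0.474 V (positive root), so V_GS = 1.12 V.
I_D = (V_DD − V_GS)/R = (5.51 − 1.12) / 18.3 = 0.24 mA.

V_GS = 1.12 V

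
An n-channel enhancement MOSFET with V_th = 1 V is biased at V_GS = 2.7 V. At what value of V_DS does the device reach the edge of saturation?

The boundary between triode and saturation is V_DS = V_GS − V_th = V_ov.
V_ov = 2.7 − 1 = 1.7 V.

V_DS,sat = 1.70 V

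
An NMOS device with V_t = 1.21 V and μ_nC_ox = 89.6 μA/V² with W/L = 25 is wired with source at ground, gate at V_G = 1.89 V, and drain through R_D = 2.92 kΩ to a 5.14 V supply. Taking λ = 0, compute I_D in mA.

V_GS = V_G = 1.89 V, so V_ov = 1.89 − 1.21 = 0.68 V.
k_n = μ_nC_ox · (W/L) = 2.24 mA/V².
Assume saturation: I_D = ½ k_n V_ov² = 0.5 × 2.24 × 0.68² = 0.518 mA, giving V_DS = V_DD − I_D R_D = 5.14 − 0.518 × 2.92 = 3.63 V.
V_DS = 3.63 V ≥ V_ov = 0.68 V, confirming saturation.

I_D = 0.518 mA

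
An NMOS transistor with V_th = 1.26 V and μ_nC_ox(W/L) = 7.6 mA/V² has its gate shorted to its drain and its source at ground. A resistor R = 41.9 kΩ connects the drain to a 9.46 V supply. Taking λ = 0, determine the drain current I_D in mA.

With gate tied to drain, V_GS = V_DS ≥ V_GS − V_th, so the device is in saturation.
KCL at the drain: ½ k_n (V_GS − V_th)² = (V_DD − V_GS)/R.
Let x = V_GS − 1.26. Then 159 x² + x − 8.2 = 0, giving x = 0.224 V (positive root), so V_GS = 1.48 V.
I_D = (V_DD − V_GS)/R = (9.46 − 1.48) / 41.9 = 0.19 mA.

I_D = 0.190 mA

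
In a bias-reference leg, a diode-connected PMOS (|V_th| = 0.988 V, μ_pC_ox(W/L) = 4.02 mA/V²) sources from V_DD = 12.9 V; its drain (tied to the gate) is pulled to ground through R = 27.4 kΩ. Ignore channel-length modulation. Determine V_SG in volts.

With gate tied to drain, V_SG = V_SD ≥ V_SG − |V_th|, so the device is in saturation.
KCL at the drain: ½ k_p (V_SG − |V_th|)² = (V_DD − V_SG)/R.
Let x = V_SG − 0.988. Then 55.1 x² + x − 11.91 = 0, giving x = 0.456 V (positive root), so V_SG = 1.44 V.
I_D = (V_DD − V_SG)/R = (12.9 − 1.44) / 27.4 = 0.418 mA.

V_SG = 1.44 V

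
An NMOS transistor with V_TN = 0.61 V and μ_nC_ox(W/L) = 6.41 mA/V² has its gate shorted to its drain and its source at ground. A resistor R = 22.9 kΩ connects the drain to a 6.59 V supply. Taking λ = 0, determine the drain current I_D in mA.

With gate tied to drain, V_GS = V_DS ≥ V_GS − V_TN, so the device is in saturation.
KCL at the drain: ½ k_n (V_GS − V_TN)² = (V_DD − V_GS)/R.
Let x = V_GS − 0.61. Then 73.4 x² + x − 5.98 = 0, giving x = 0.279 V (positive root), so V_GS = 0.889 V.
I_D = (V_DD − V_GS)/R = (6.59 − 0.889) / 22.9 = 0.249 mA.

I_D = 0.249 mA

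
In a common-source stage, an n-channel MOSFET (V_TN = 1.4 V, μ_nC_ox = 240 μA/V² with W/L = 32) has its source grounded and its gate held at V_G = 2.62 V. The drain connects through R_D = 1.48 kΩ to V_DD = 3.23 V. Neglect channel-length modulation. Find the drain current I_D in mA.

V_GS = V_G = 2.62 V, so V_ov = 2.62 − 1.4 = 1.22 V.
k_n = μ_nC_ox · (W/L) = 7.68 mA/V².
Assume saturation: I_D = ½ k_n V_ov² = 0.5 × 7.68 × 1.22² = 5.72 mA, giving V_DS = V_DD − I_D R_D = 3.23 − 5.72 × 1.48 = -5.23 V.
But -5.23 V < V_ov = 1.22 V, so the device is actually in triode.
In triode I_D = k_n[V_ov V_DS − ½ V_DS²] and I_D = (V_DD − V_DS)/R_D. Equating: 5.68 V_DS² − 14.87 V_DS + 3.23 = 0, giving V_DS = 0.239 V (the root below V_ov).
I_D = (3.23 − 0.239) / 1.48 = 2.02 mA.

I_D = 2.02 mA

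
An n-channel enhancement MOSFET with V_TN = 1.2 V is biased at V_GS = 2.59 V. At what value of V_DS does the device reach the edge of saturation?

The boundary between triode and saturation is V_DS = V_GS − V_TN = V_ov.
V_ov = 2.59 − 1.2 = 1.39 V.

V_DS,sat = 1.39 V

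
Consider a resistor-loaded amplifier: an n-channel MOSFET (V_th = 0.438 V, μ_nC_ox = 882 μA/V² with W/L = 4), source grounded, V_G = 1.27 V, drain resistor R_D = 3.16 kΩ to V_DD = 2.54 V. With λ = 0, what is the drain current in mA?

I_D = 0.711 mA

V_GS = V_G = 1.27 V, so V_ov = 1.27 − 0.438 = 0.832 V.
k_n = μ_nC_ox · (W/L) = 3.528 mA/V².
Assume saturation: I_D = ½ k_n V_ov² = 0.5 × 3.528 × 0.832² = 1.22 mA, giving V_DS = V_DD − I_D R_D = 2.54 − 1.22 × 3.16 = -1.32 V.
But -1.32 V < V_ov = 0.832 V, so the device is actually in triode.
In triode I_D = k_n[V_ov V_DS − ½ V_DS²] and I_D = (V_DD − V_DS)/R_D. Equating: 5.57 V_DS² − 10.28 V_DS + 2.54 = 0, giving V_DS = 0.294 V (the root below V_ov).
I_D = (2.54 − 0.294) / 3.16 = 0.711 mA.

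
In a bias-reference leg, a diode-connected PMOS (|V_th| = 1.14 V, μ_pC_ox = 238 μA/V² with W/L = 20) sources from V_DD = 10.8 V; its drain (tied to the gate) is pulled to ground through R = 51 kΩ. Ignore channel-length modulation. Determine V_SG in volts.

V_SG = 1.42 V

With gate tied to drain, V_SG = V_SD ≥ V_SG − |V_th|, so the device is in saturation.
k_p = μ_pC_ox · (W/L) = 4.76 mA/V².
KCL at the drain: ½ k_p (V_SG − |V_th|)² = (V_DD − V_SG)/R.
Let x = V_SG − 1.14. Then 121 x² + x − 9.66 = 0, giving x = 0.278 V (positive root), so V_SG = 1.42 V.
I_D = (V_DD − V_SG)/R = (10.8 − 1.42) / 51 = 0.184 mA.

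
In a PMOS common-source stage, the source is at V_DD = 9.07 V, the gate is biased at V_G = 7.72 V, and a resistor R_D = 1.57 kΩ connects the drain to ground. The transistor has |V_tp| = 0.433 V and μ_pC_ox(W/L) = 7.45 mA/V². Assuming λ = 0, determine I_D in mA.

V_SG = V_DD − V_G = 9.07 − 7.72 = 1.35 V, so V_ov = 1.35 − 0.433 = 0.917 V.
Assume saturation: I_D = ½ k_p V_ov² = 0.5 × 7.45 × 0.917² = 3.13 mA, giving V_SD = V_DD − I_D R_D = 9.07 − 3.13 × 1.57 = 4.15 V.
V_SD = 4.15 V ≥ V_ov = 0.917 V, confirming saturation.

I_D = 3.13 mA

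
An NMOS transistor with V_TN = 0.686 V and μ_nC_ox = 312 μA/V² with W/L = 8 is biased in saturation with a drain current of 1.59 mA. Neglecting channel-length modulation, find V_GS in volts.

V_GS = 1.81 V

k_n = μ_nC_ox · (W/L) = 2.496 mA/V².
In saturation I_D = ½ k_n (V_GS − V_TN)², so V_GS − V_TN = √(2 I_D / k_n) = √(2 × 1.59 / 2.496) = 1.13 V.
V_GS = 0.686 + 1.13 = 1.81 V.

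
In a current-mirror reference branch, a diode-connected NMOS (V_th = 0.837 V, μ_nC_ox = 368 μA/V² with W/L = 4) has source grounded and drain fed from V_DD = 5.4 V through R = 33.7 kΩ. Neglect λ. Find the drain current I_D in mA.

I_D = 0.123 mA

With gate tied to drain, V_GS = V_DS ≥ V_GS − V_th, so the device is in saturation.
k_n = μ_nC_ox · (W/L) = 1.472 mA/V².
KCL at the drain: ½ k_n (V_GS − V_th)² = (V_DD − V_GS)/R.
Let x = V_GS − 0.837. Then 24.8 x² + x − 4.563 = 0, giving x = 0.409 V (positive root), so V_GS = 1.25 V.
I_D = (V_DD − V_GS)/R = (5.4 − 1.25) / 33.7 = 0.123 mA.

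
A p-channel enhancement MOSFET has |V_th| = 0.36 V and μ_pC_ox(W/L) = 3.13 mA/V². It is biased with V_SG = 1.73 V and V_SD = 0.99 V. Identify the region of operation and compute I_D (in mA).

V_ov = V_SG − |V_th| = 1.73 − 0.36 = 1.37 V.
Since V_SD = 0.99 V < V_ov = 1.37 V, the device is in the triode region.
I_D = k_p [V_ov · V_SD − ½ V_SD²] = 3.13 × [1.37 × 0.99 − 0.5 × 0.99²] = 2.71 mA.

Triode; I_D = 2.71 mA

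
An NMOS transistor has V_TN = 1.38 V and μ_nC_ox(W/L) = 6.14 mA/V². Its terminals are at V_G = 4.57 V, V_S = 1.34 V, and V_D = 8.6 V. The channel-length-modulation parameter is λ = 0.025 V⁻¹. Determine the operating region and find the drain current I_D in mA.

Saturation; I_D = 12.4 mA

V_GS = V_G − V_S = 4.57 − 1.34 = 3.23 V; V_DS = V_D − V_S = 8.6 − 1.34 = 7.26 V.
V_ov = V_GS − V_TN = 3.23 − 1.38 = 1.85 V.
Since V_DS = 7.26 V ≥ V_ov = 1.85 V, the device is in saturation.
I_D = ½ k_n V_ov² (1 + λ V_DS) = 0.5 × 6.14 × 1.85² × (1 + 0.025 × 7.26) = 12.4 mA.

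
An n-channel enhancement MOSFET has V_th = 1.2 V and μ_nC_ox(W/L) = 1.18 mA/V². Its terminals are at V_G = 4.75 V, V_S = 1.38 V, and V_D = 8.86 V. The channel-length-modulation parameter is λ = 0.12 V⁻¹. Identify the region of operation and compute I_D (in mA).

V_GS = V_G − V_S = 4.75 − 1.38 = 3.37 V; V_DS = V_D − V_S = 8.86 − 1.38 = 7.48 V.
V_ov = V_GS − V_th = 3.37 − 1.2 = 2.17 V.
Since V_DS = 7.48 V ≥ V_ov = 2.17 V, the device is in saturation.
I_D = ½ k_n V_ov² (1 + λ V_DS) = 0.5 × 1.18 × 2.17² × (1 + 0.12 × 7.48) = 5.27 mA.

Saturation; I_D = 5.27 mA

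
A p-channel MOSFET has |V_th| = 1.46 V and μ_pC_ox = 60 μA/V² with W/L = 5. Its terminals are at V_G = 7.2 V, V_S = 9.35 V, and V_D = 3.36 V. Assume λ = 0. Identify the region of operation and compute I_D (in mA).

V_SG = V_S − V_G = 9.35 − 7.2 = 2.15 V; V_SD = V_S − V_D = 9.35 − 3.36 = 5.99 V.
k_p = μ_pC_ox · (W/L) = 0.3 mA/V².
V_ov = V_SG − |V_th| = 2.15 − 1.46 = 0.69 V.
Since V_SD = 5.99 V ≥ V_ov = 0.69 V, the device is in saturation.
I_D = ½ k_p V_ov² = 0.5 × 0.3 × 0.69² = 0.0714 mA.

Saturation; I_D = 0.0714 mA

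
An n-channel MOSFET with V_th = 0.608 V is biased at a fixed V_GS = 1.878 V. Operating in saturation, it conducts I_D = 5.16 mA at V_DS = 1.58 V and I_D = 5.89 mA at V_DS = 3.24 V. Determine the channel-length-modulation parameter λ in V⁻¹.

λ = 0.0985 V⁻¹

With V_GS fixed, I_D ∝ (1 + λ V_DS) in saturation, so I_D2/I_D1 = (1 + λ V_DS2)/(1 + λ V_DS1).
5.89/5.16 = 1.141 = (1 + 3.24 λ)/(1 + 1.58 λ).
Solving: λ (I_D1 V_DS2 − I_D2 V_DS1) = I_D2 − I_D1, so λ = (5.89 − 5.16) / (5.16 × 3.24 − 5.89 × 1.58) = 0.73 / 7.41 = 0.0985 V⁻¹.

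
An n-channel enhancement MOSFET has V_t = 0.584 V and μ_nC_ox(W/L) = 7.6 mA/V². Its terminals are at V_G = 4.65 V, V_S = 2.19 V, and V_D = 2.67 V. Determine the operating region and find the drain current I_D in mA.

V_GS = V_G − V_S = 4.65 − 2.19 = 2.46 V; V_DS = V_D − V_S = 2.67 − 2.19 = 0.48 V.
V_ov = V_GS − V_t = 2.46 − 0.584 = 1.88 V.
Since V_DS = 0.48 V < V_ov = 1.88 V, the device is in the triode region.
I_D = k_n [V_ov · V_DS − ½ V_DS²] = 7.6 × [1.88 × 0.48 − 0.5 × 0.48²] = 5.97 mA.

Triode; I_D = 5.97 mA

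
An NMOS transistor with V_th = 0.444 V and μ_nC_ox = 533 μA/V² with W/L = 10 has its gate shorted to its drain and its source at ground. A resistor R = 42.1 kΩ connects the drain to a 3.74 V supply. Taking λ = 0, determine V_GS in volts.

With gate tied to drain, V_GS = V_DS ≥ V_GS − V_th, so the device is in saturation.
k_n = μ_nC_ox · (W/L) = 5.33 mA/V².
KCL at the drain: ½ k_n (V_GS − V_th)² = (V_DD − V_GS)/R.
Let x = V_GS − 0.444. Then 112 x² + x − 3.296 = 0, giving x = 0.167 V (positive root), so V_GS = 0.611 V.
I_D = (V_DD − V_GS)/R = (3.74 − 0.611) / 42.1 = 0.0743 mA.

V_GS = 0.611 V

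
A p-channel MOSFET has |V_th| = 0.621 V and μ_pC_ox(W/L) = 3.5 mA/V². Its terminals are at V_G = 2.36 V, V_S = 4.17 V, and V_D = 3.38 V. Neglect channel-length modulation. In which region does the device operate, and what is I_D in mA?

V_SG = V_S − V_G = 4.17 − 2.36 = 1.81 V; V_SD = V_S − V_D = 4.17 − 3.38 = 0.79 V.
V_ov = V_SG − |V_th| = 1.81 − 0.621 = 1.19 V.
Since V_SD = 0.79 V < V_ov = 1.19 V, the device is in the triode region.
I_D = k_p [V_ov · V_SD − ½ V_SD²] = 3.5 × [1.19 × 0.79 − 0.5 × 0.79²] = 2.2 mA.

Triode; I_D = 2.20 mA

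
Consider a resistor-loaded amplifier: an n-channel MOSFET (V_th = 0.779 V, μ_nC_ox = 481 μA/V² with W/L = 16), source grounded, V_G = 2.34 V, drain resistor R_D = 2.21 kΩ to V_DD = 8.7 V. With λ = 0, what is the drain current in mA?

I_D = 3.78 mA

V_GS = V_G = 2.34 V, so V_ov = 2.34 − 0.779 = 1.56 V.
k_n = μ_nC_ox · (W/L) = 7.696 mA/V².
Assume saturation: I_D = ½ k_n V_ov² = 0.5 × 7.696 × 1.56² = 9.38 mA, giving V_DS = V_DD − I_D R_D = 8.7 − 9.38 × 2.21 = -12 V.
But -12 V < V_ov = 1.56 V, so the device is actually in triode.
In triode I_D = k_n[V_ov V_DS − ½ V_DS²] and I_D = (V_DD − V_DS)/R_D. Equating: 8.5 V_DS² − 27.55 V_DS + 8.7 = 0, giving V_DS = 0.355 V (the root below V_ov).
I_D = (8.7 − 0.355) / 2.21 = 3.78 mA.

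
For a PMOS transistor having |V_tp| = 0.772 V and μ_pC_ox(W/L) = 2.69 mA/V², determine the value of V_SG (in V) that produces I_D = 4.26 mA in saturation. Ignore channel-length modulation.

In saturation I_D = ½ k_p (V_SG − |V_tp|)², so V_SG − |V_tp| = √(2 I_D / k_p) = √(2 × 4.26 / 2.69) = 1.78 V.
V_SG = 0.772 + 1.78 = 2.55 V.

V_SG = 2.55 V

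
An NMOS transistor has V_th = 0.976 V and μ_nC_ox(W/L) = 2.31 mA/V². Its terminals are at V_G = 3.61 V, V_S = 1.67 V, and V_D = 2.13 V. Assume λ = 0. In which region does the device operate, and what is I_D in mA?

Triode; I_D = 0.780 mA

V_GS = V_G − V_S = 3.61 − 1.67 = 1.94 V; V_DS = V_D − V_S = 2.13 − 1.67 = 0.46 V.
V_ov = V_GS − V_th = 1.94 − 0.976 = 0.964 V.
Since V_DS = 0.46 V < V_ov = 0.964 V, the device is in the triode region.
I_D = k_n [V_ov · V_DS − ½ V_DS²] = 2.31 × [0.964 × 0.46 − 0.5 × 0.46²] = 0.78 mA.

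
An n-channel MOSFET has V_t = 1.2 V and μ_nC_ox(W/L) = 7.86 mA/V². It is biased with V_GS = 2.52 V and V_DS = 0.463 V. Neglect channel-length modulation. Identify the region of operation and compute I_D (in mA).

V_ov = V_GS − V_t = 2.52 − 1.2 = 1.32 V.
Since V_DS = 0.463 V < V_ov = 1.32 V, the device is in the triode region.
I_D = k_n [V_ov · V_DS − ½ V_DS²] = 7.86 × [1.32 × 0.463 − 0.5 × 0.463²] = 3.96 mA.

Triode; I_D = 3.96 mA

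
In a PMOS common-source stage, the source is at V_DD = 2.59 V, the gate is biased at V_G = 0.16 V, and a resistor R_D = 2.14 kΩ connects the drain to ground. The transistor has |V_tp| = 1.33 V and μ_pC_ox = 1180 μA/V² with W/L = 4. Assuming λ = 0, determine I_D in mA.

I_D = 1.10 mA

V_SG = V_DD − V_G = 2.59 − 0.16 = 2.43 V, so V_ov = 2.43 − 1.33 = 1.1 V.
k_p = μ_pC_ox · (W/L) = 4.72 mA/V².
Assume saturation: I_D = ½ k_p V_ov² = 0.5 × 4.72 × 1.1² = 2.86 mA, giving V_SD = V_DD − I_D R_D = 2.59 − 2.86 × 2.14 = -3.52 V.
But -3.52 V < V_ov = 1.1 V, so the device is actually in triode.
In triode I_D = k_p[V_ov V_SD − ½ V_SD²] and I_D = (V_DD − V_SD)/R_D. Equating: 5.05 V_SD² − 12.11 V_SD + 2.59 = 0, giving V_SD = 0.237 V (the root below V_ov).
I_D = (2.59 − 0.237) / 2.14 = 1.1 mA.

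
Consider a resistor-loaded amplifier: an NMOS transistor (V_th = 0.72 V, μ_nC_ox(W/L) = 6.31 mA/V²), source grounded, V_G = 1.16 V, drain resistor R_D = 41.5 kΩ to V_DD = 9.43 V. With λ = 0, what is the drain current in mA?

V_GS = V_G = 1.16 V, so V_ov = 1.16 − 0.72 = 0.44 V.
Assume saturation: I_D = ½ k_n V_ov² = 0.5 × 6.31 × 0.44² = 0.611 mA, giving V_DS = V_DD − I_D R_D = 9.43 − 0.611 × 41.5 = -15.9 V.
But -15.9 V < V_ov = 0.44 V, so the device is actually in triode.
In triode I_D = k_n[V_ov V_DS − ½ V_DS²] and I_D = (V_DD − V_DS)/R_D. Equating: 131 V_DS² − 116.2 V_DS + 9.43 = 0, giving V_DS = 0.0903 V (the root below V_ov).
I_D = (9.43 − 0.0903) / 41.5 = 0.225 mA.

I_D = 0.225 mA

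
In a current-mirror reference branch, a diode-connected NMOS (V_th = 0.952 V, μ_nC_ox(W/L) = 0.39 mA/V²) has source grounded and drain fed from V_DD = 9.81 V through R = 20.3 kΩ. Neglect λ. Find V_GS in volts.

V_GS = 2.33 V

With gate tied to drain, V_GS = V_DS ≥ V_GS − V_th, so the device is in saturation.
KCL at the drain: ½ k_n (V_GS − V_th)² = (V_DD − V_GS)/R.
Let x = V_GS − 0.952. Then 3.96 x² + x − 8.858 = 0, giving x = 1.37 V (positive root), so V_GS = 2.33 V.
I_D = (V_DD − V_GS)/R = (9.81 − 2.33) / 20.3 = 0.369 mA.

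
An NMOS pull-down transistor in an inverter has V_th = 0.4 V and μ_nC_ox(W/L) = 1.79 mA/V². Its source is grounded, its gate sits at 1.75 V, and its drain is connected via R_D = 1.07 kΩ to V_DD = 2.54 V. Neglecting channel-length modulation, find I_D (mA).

I_D = 1.49 mA

V_GS = V_G = 1.75 V, so V_ov = 1.75 − 0.4 = 1.35 V.
Assume saturation: I_D = ½ k_n V_ov² = 0.5 × 1.79 × 1.35² = 1.63 mA, giving V_DS = V_DD − I_D R_D = 2.54 − 1.63 × 1.07 = 0.795 V.
But 0.795 V < V_ov = 1.35 V, so the device is actually in triode.
In triode I_D = k_n[V_ov V_DS − ½ V_DS²] and I_D = (V_DD − V_DS)/R_D. Equating: 0.958 V_DS² − 3.586 V_DS + 2.54 = 0, giving V_DS = 0.949 V (the root below V_ov).
I_D = (2.54 − 0.949) / 1.07 = 1.49 mA.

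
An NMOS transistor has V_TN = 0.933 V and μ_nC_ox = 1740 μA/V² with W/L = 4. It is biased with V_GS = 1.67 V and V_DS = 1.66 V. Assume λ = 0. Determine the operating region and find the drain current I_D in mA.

k_n = μ_nC_ox · (W/L) = 6.96 mA/V².
V_ov = V_GS − V_TN = 1.67 − 0.933 = 0.737 V.
Since V_DS = 1.66 V ≥ V_ov = 0.737 V, the device is in saturation.
I_D = ½ k_n V_ov² = 0.5 × 6.96 × 0.737² = 1.89 mA.

Saturation; I_D = 1.89 mA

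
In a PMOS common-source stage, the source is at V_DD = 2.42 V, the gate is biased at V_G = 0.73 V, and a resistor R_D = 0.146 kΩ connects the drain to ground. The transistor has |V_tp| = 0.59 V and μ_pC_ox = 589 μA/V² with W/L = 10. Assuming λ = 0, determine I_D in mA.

V_SG = V_DD − V_G = 2.42 − 0.73 = 1.69 V, so V_ov = 1.69 − 0.59 = 1.1 V.
k_p = μ_pC_ox · (W/L) = 5.89 mA/V².
Assume saturation: I_D = ½ k_p V_ov² = 0.5 × 5.89 × 1.1² = 3.56 mA, giving V_SD = V_DD − I_D R_D = 2.42 − 3.56 × 0.146 = 1.9 V.
V_SD = 1.9 V ≥ V_ov = 1.1 V, confirming saturation.

I_D = 3.56 mA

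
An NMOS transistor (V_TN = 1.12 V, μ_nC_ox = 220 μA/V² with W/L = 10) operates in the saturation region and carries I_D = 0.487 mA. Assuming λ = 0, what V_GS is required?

V_GS = 1.79 V

k_n = μ_nC_ox · (W/L) = 2.2 mA/V².
In saturation I_D = ½ k_n (V_GS − V_TN)², so V_GS − V_TN = √(2 I_D / k_n) = √(2 × 0.487 / 2.2) = 0.665 V.
V_GS = 1.12 + 0.665 = 1.79 V.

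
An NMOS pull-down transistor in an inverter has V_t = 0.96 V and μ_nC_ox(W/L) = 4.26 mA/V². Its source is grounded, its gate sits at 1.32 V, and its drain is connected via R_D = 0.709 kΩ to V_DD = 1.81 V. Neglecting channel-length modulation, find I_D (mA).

V_GS = V_G = 1.32 V, so V_ov = 1.32 − 0.96 = 0.36 V.
Assume saturation: I_D = ½ k_n V_ov² = 0.5 × 4.26 × 0.36² = 0.276 mA, giving V_DS = V_DD − I_D R_D = 1.81 − 0.276 × 0.709 = 1.61 V.
V_DS = 1.61 V ≥ V_ov = 0.36 V, confirming saturation.

I_D = 0.276 mA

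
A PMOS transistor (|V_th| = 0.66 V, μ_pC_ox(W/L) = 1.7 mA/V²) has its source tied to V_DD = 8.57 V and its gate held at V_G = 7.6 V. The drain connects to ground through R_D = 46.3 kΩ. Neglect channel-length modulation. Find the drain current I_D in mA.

I_D = 0.0817 mA

V_SG = V_DD − V_G = 8.57 − 7.6 = 0.97 V, so V_ov = 0.97 − 0.66 = 0.31 V.
Assume saturation: I_D = ½ k_p V_ov² = 0.5 × 1.7 × 0.31² = 0.0817 mA, giving V_SD = V_DD − I_D R_D = 8.57 − 0.0817 × 46.3 = 4.79 V.
V_SD = 4.79 V ≥ V_ov = 0.31 V, confirming saturation.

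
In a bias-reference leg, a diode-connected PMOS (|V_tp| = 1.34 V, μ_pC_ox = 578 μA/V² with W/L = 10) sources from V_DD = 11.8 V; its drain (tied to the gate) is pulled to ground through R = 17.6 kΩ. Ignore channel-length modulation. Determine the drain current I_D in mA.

With gate tied to drain, V_SG = V_SD ≥ V_SG − |V_tp|, so the device is in saturation.
k_p = μ_pC_ox · (W/L) = 5.78 mA/V².
KCL at the drain: ½ k_p (V_SG − |V_tp|)² = (V_DD − V_SG)/R.
Let x = V_SG − 1.34. Then 50.9 x² + x − 10.46 = 0, giving x = 0.444 V (positive root), so V_SG = 1.78 V.
I_D = (V_DD − V_SG)/R = (11.8 − 1.78) / 17.6 = 0.569 mA.

I_D = 0.569 mA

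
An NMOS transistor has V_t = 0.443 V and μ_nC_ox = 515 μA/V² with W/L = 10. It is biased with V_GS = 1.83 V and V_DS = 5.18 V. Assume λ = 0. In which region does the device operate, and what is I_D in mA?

Saturation; I_D = 4.95 mA

k_n = μ_nC_ox · (W/L) = 5.15 mA/V².
V_ov = V_GS − V_t = 1.83 − 0.443 = 1.39 V.
Since V_DS = 5.18 V ≥ V_ov = 1.39 V, the device is in saturation.
I_D = ½ k_n V_ov² = 0.5 × 5.15 × 1.39² = 4.95 mA.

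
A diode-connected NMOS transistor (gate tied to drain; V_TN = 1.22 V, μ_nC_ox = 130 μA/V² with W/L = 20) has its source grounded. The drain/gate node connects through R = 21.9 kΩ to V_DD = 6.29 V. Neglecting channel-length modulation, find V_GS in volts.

With gate tied to drain, V_GS = V_DS ≥ V_GS − V_TN, so the device is in saturation.
k_n = μ_nC_ox · (W/L) = 2.6 mA/V².
KCL at the drain: ½ k_n (V_GS − V_TN)² = (V_DD − V_GS)/R.
Let x = V_GS − 1.22. Then 28.5 x² + x − 5.07 = 0, giving x = 0.405 V (positive root), so V_GS = 1.62 V.
I_D = (V_DD − V_GS)/R = (6.29 − 1.62) / 21.9 = 0.213 mA.

V_GS = 1.62 V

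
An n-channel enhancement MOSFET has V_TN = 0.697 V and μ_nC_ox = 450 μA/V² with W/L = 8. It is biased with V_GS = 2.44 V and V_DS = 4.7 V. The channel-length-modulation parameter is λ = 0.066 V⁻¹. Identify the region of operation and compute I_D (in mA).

Saturation; I_D = 7.16 mA

k_n = μ_nC_ox · (W/L) = 3.6 mA/V².
V_ov = V_GS − V_TN = 2.44 − 0.697 = 1.74 V.
Since V_DS = 4.7 V ≥ V_ov = 1.74 V, the device is in saturation.
I_D = ½ k_n V_ov² (1 + λ V_DS) = 0.5 × 3.6 × 1.74² × (1 + 0.066 × 4.7) = 7.16 mA.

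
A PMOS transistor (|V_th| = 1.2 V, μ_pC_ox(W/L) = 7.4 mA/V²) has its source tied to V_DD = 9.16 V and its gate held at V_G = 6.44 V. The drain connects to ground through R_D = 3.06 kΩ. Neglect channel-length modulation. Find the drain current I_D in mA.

V_SG = V_DD − V_G = 9.16 − 6.44 = 2.72 V, so V_ov = 2.72 − 1.2 = 1.52 V.
Assume saturation: I_D = ½ k_p V_ov² = 0.5 × 7.4 × 1.52² = 8.55 mA, giving V_SD = V_DD − I_D R_D = 9.16 − 8.55 × 3.06 = -17 V.
But -17 V < V_ov = 1.52 V, so the device is actually in triode.
In triode I_D = k_p[V_ov V_SD − ½ V_SD²] and I_D = (V_DD − V_SD)/R_D. Equating: 11.3 V_SD² − 35.42 V_SD + 9.16 = 0, giving V_SD = 0.284 V (the root below V_ov).
I_D = (9.16 − 0.284) / 3.06 = 2.9 mA.

I_D = 2.90 mA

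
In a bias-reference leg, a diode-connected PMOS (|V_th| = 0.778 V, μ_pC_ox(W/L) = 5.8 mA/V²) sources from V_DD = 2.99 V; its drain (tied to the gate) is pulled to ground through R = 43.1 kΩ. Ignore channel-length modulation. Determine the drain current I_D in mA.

I_D = 0.0483 mA

With gate tied to drain, V_SG = V_SD ≥ V_SG − |V_th|, so the device is in saturation.
KCL at the drain: ½ k_p (V_SG − |V_th|)² = (V_DD − V_SG)/R.
Let x = V_SG − 0.778. Then 125 x² + x − 2.212 = 0, giving x = 0.129 V (positive root), so V_SG = 0.907 V.
I_D = (V_DD − V_SG)/R = (2.99 − 0.907) / 43.1 = 0.0483 mA.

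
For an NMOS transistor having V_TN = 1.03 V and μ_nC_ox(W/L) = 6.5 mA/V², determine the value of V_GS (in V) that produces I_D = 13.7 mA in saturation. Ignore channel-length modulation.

V_GS = 3.08 V

In saturation I_D = ½ k_n (V_GS − V_TN)², so V_GS − V_TN = √(2 I_D / k_n) = √(2 × 13.7 / 6.5) = 2.05 V.
V_GS = 1.03 + 2.05 = 3.08 V.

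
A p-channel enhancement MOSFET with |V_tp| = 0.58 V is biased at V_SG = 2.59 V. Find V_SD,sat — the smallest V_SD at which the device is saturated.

The boundary between triode and saturation is V_SD = V_SG − |V_tp| = V_ov.
V_ov = 2.59 − 0.58 = 2.01 V.

V_SD,sat = 2.01 V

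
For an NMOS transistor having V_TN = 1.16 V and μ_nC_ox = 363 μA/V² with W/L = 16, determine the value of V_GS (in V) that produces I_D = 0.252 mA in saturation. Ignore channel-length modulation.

k_n = μ_nC_ox · (W/L) = 5.808 mA/V².
In saturation I_D = ½ k_n (V_GS − V_TN)², so V_GS − V_TN = √(2 I_D / k_n) = √(2 × 0.252 / 5.808) = 0.295 V.
V_GS = 1.16 + 0.295 = 1.45 V.

V_GS = 1.45 V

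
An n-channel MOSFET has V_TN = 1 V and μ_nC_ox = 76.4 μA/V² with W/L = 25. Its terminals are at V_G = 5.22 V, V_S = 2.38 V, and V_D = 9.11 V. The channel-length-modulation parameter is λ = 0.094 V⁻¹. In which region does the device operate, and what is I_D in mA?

V_GS = V_G − V_S = 5.22 − 2.38 = 2.84 V; V_DS = V_D − V_S = 9.11 − 2.38 = 6.73 V.
k_n = μ_nC_ox · (W/L) = 1.91 mA/V².
V_ov = V_GS − V_TN = 2.84 − 1 = 1.84 V.
Since V_DS = 6.73 V ≥ V_ov = 1.84 V, the device is in saturation.
I_D = ½ k_n V_ov² (1 + λ V_DS) = 0.5 × 1.91 × 1.84² × (1 + 0.094 × 6.73) = 5.28 mA.

Saturation; I_D = 5.28 mA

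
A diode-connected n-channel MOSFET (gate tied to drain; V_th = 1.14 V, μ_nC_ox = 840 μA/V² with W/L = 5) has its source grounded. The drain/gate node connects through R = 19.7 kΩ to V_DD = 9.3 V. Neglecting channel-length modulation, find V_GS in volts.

V_GS = 1.57 V

With gate tied to drain, V_GS = V_DS ≥ V_GS − V_th, so the device is in saturation.
k_n = μ_nC_ox · (W/L) = 4.2 mA/V².
KCL at the drain: ½ k_n (V_GS − V_th)² = (V_DD − V_GS)/R.
Let x = V_GS − 1.14. Then 41.4 x² + x − 8.16 = 0, giving x = 0.432 V (positive root), so V_GS = 1.57 V.
I_D = (V_DD − V_GS)/R = (9.3 − 1.57) / 19.7 = 0.392 mA.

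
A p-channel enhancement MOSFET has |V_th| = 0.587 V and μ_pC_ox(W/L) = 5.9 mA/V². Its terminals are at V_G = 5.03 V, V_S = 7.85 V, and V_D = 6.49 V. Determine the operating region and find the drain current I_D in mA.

Triode; I_D = 12.5 mA

V_SG = V_S − V_G = 7.85 − 5.03 = 2.82 V; V_SD = V_S − V_D = 7.85 − 6.49 = 1.36 V.
V_ov = V_SG − |V_th| = 2.82 − 0.587 = 2.23 V.
Since V_SD = 1.36 V < V_ov = 2.23 V, the device is in the triode region.
I_D = k_p [V_ov · V_SD − ½ V_SD²] = 5.9 × [2.23 × 1.36 − 0.5 × 1.36²] = 12.5 mA.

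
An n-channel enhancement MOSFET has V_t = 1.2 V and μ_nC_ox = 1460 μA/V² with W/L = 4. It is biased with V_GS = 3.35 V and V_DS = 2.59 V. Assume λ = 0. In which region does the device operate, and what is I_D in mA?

k_n = μ_nC_ox · (W/L) = 5.84 mA/V².
V_ov = V_GS − V_t = 3.35 − 1.2 = 2.15 V.
Since V_DS = 2.59 V ≥ V_ov = 2.15 V, the device is in saturation.
I_D = ½ k_n V_ov² = 0.5 × 5.84 × 2.15² = 13.5 mA.

Saturation; I_D = 13.5 mA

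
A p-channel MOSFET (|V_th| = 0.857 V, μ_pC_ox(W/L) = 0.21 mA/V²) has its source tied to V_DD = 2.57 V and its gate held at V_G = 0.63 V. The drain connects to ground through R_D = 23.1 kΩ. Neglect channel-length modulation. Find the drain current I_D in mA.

V_SG = V_DD − V_G = 2.57 − 0.63 = 1.94 V, so V_ov = 1.94 − 0.857 = 1.08 V.
Assume saturation: I_D = ½ k_p V_ov² = 0.5 × 0.21 × 1.08² = 0.123 mA, giving V_SD = V_DD − I_D R_D = 2.57 − 0.123 × 23.1 = -0.275 V.
But -0.275 V < V_ov = 1.08 V, so the device is actually in triode.
In triode I_D = k_p[V_ov V_SD − ½ V_SD²] and I_D = (V_DD − V_SD)/R_D. Equating: 2.43 V_SD² − 6.254 V_SD + 2.57 = 0, giving V_SD = 0.513 V (the root below V_ov).
I_D = (2.57 − 0.513) / 23.1 = 0.089 mA.

I_D = 0.0890 mA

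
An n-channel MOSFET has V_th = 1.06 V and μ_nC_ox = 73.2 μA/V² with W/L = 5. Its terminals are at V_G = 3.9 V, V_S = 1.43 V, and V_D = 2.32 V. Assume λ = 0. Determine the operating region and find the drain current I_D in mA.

Triode; I_D = 0.314 mA

V_GS = V_G − V_S = 3.9 − 1.43 = 2.47 V; V_DS = V_D − V_S = 2.32 − 1.43 = 0.89 V.
k_n = μ_nC_ox · (W/L) = 0.366 mA/V².
V_ov = V_GS − V_th = 2.47 − 1.06 = 1.41 V.
Since V_DS = 0.89 V < V_ov = 1.41 V, the device is in the triode region.
I_D = k_n [V_ov · V_DS − ½ V_DS²] = 0.366 × [1.41 × 0.89 − 0.5 × 0.89²] = 0.314 mA.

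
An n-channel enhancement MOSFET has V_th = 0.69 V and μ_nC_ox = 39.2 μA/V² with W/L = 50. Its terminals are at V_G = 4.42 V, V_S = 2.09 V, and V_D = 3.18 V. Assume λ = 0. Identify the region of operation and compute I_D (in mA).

V_GS = V_G − V_S = 4.42 − 2.09 = 2.33 V; V_DS = V_D − V_S = 3.18 − 2.09 = 1.09 V.
k_n = μ_nC_ox · (W/L) = 1.96 mA/V².
V_ov = V_GS − V_th = 2.33 − 0.69 = 1.64 V.
Since V_DS = 1.09 V < V_ov = 1.64 V, the device is in the triode region.
I_D = k_n [V_ov · V_DS − ½ V_DS²] = 1.96 × [1.64 × 1.09 − 0.5 × 1.09²] = 2.34 mA.

Triode; I_D = 2.34 mA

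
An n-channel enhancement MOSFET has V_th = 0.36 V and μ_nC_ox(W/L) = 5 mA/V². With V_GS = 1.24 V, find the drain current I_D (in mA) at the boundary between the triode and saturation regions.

At the boundary V_DS = V_ov = V_GS − V_th = 1.24 − 0.36 = 0.88 V.
I_D = ½ k_n V_ov² = 0.5 × 5 × 0.88² = 1.94 mA.

I_D = 1.94 mA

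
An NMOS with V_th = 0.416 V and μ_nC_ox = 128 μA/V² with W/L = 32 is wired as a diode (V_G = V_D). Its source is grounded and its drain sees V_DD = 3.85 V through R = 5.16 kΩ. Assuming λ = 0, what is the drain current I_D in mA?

I_D = 0.564 mA

With gate tied to drain, V_GS = V_DS ≥ V_GS − V_th, so the device is in saturation.
k_n = μ_nC_ox · (W/L) = 4.096 mA/V².
KCL at the drain: ½ k_n (V_GS − V_th)² = (V_DD − V_GS)/R.
Let x = V_GS − 0.416. Then 10.6 x² + x − 3.434 = 0, giving x = 0.525 V (positive root), so V_GS = 0.941 V.
I_D = (V_DD − V_GS)/R = (3.85 − 0.941) / 5.16 = 0.564 mA.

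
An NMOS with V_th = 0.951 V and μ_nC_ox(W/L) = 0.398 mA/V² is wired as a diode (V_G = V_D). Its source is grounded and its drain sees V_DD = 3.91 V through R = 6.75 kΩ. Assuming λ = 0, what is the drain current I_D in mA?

I_D = 0.267 mA

With gate tied to drain, V_GS = V_DS ≥ V_GS − V_th, so the device is in saturation.
KCL at the drain: ½ k_n (V_GS − V_th)² = (V_DD − V_GS)/R.
Let x = V_GS − 0.951. Then 1.34 x² + x − 2.959 = 0, giving x = 1.16 V (positive root), so V_GS = 2.11 V.
I_D = (V_DD − V_GS)/R = (3.91 − 2.11) / 6.75 = 0.267 mA.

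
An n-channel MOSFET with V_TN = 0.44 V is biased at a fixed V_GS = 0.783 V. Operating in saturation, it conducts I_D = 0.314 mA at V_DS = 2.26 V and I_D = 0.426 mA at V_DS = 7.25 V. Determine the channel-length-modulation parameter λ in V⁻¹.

λ = 0.0853 V⁻¹

With V_GS fixed, I_D ∝ (1 + λ V_DS) in saturation, so I_D2/I_D1 = (1 + λ V_DS2)/(1 + λ V_DS1).
0.426/0.314 = 1.357 = (1 + 7.25 λ)/(1 + 2.26 λ).
Solving: λ (I_D1 V_DS2 − I_D2 V_DS1) = I_D2 − I_D1, so λ = (0.426 − 0.314) / (0.314 × 7.25 − 0.426 × 2.26) = 0.112 / 1.31 = 0.0853 V⁻¹.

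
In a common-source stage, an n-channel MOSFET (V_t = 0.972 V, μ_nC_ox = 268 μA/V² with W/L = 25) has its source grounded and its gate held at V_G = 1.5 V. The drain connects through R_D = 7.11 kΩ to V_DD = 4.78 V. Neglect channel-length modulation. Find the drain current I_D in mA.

V_GS = V_G = 1.5 V, so V_ov = 1.5 − 0.972 = 0.528 V.
k_n = μ_nC_ox · (W/L) = 6.7 mA/V².
Assume saturation: I_D = ½ k_n V_ov² = 0.5 × 6.7 × 0.528² = 0.934 mA, giving V_DS = V_DD − I_D R_D = 4.78 − 0.934 × 7.11 = -1.86 V.
But -1.86 V < V_ov = 0.528 V, so the device is actually in triode.
In triode I_D = k_n[V_ov V_DS − ½ V_DS²] and I_D = (V_DD − V_DS)/R_D. Equating: 23.8 V_DS² − 26.15 V_DS + 4.78 = 0, giving V_DS = 0.232 V (the root below V_ov).
I_D = (4.78 − 0.232) / 7.11 = 0.64 mA.

I_D = 0.640 mA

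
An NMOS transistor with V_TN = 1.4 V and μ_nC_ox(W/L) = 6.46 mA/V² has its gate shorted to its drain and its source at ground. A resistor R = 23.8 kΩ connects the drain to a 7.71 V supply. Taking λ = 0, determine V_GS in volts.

With gate tied to drain, V_GS = V_DS ≥ V_GS − V_TN, so the device is in saturation.
KCL at the drain: ½ k_n (V_GS − V_TN)² = (V_DD − V_GS)/R.
Let x = V_GS − 1.4. Then 76.9 x² + x − 6.31 = 0, giving x = 0.28 V (positive root), so V_GS = 1.68 V.
I_D = (V_DD − V_GS)/R = (7.71 − 1.68) / 23.8 = 0.253 mA.

V_GS = 1.68 V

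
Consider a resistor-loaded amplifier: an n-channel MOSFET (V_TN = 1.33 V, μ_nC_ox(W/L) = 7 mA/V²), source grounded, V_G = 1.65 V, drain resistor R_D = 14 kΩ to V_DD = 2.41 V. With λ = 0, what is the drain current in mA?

V_GS = V_G = 1.65 V, so V_ov = 1.65 − 1.33 = 0.32 V.
Assume saturation: I_D = ½ k_n V_ov² = 0.5 × 7 × 0.32² = 0.358 mA, giving V_DS = V_DD − I_D R_D = 2.41 − 0.358 × 14 = -2.61 V.
But -2.61 V < V_ov = 0.32 V, so the device is actually in triode.
In triode I_D = k_n[V_ov V_DS − ½ V_DS²] and I_D = (V_DD − V_DS)/R_D. Equating: 49 V_DS² − 32.36 V_DS + 2.41 = 0, giving V_DS = 0.0856 V (the root below V_ov).
I_D = (2.41 − 0.0856) / 14 = 0.166 mA.

I_D = 0.166 mA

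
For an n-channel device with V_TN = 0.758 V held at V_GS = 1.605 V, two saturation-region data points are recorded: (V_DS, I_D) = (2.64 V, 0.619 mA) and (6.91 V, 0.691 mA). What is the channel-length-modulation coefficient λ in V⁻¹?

λ = 0.0294 V⁻¹

With V_GS fixed, I_D ∝ (1 + λ V_DS) in saturation, so I_D2/I_D1 = (1 + λ V_DS2)/(1 + λ V_DS1).
0.691/0.619 = 1.116 = (1 + 6.91 λ)/(1 + 2.64 λ).
Solving: λ (I_D1 V_DS2 − I_D2 V_DS1) = I_D2 − I_D1, so λ = (0.691 − 0.619) / (0.619 × 6.91 − 0.691 × 2.64) = 0.072 / 2.45 = 0.0294 V⁻¹.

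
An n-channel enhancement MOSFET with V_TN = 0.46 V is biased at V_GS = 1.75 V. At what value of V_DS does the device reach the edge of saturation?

The boundary between triode and saturation is V_DS = V_GS − V_TN = V_ov.
V_ov = 1.75 − 0.46 = 1.29 V.

V_DS,sat = 1.29 V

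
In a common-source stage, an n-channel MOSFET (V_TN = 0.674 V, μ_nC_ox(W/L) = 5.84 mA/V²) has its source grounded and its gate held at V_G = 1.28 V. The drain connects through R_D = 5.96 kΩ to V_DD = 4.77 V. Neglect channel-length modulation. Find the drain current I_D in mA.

I_D = 0.754 mA

V_GS = V_G = 1.28 V, so V_ov = 1.28 − 0.674 = 0.606 V.
Assume saturation: I_D = ½ k_n V_ov² = 0.5 × 5.84 × 0.606² = 1.07 mA, giving V_DS = V_DD − I_D R_D = 4.77 − 1.07 × 5.96 = -1.62 V.
But -1.62 V < V_ov = 0.606 V, so the device is actually in triode.
In triode I_D = k_n[V_ov V_DS − ½ V_DS²] and I_D = (V_DD − V_DS)/R_D. Equating: 17.4 V_DS² − 22.09 V_DS + 4.77 = 0, giving V_DS = 0.276 V (the root below V_ov).
I_D = (4.77 − 0.276) / 5.96 = 0.754 mA.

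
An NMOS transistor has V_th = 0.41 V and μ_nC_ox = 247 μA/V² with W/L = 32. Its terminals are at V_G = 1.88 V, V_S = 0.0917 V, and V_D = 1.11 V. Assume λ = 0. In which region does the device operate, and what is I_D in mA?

Triode; I_D = 7.00 mA

V_GS = V_G − V_S = 1.88 − 0.0917 = 1.79 V; V_DS = V_D − V_S = 1.11 − 0.0917 = 1.02 V.
k_n = μ_nC_ox · (W/L) = 7.904 mA/V².
V_ov = V_GS − V_th = 1.79 − 0.41 = 1.38 V.
Since V_DS = 1.02 V < V_ov = 1.38 V, the device is in the triode region.
I_D = k_n [V_ov · V_DS − ½ V_DS²] = 7.904 × [1.38 × 1.02 − 0.5 × 1.02²] = 7 mA.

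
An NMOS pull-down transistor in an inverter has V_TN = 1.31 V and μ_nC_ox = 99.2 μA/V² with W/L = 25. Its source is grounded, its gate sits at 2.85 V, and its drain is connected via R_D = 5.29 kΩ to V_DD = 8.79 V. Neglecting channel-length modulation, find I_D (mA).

I_D = 1.57 mA

V_GS = V_G = 2.85 V, so V_ov = 2.85 − 1.31 = 1.54 V.
k_n = μ_nC_ox · (W/L) = 2.48 mA/V².
Assume saturation: I_D = ½ k_n V_ov² = 0.5 × 2.48 × 1.54² = 2.94 mA, giving V_DS = V_DD − I_D R_D = 8.79 − 2.94 × 5.29 = -6.77 V.
But -6.77 V < V_ov = 1.54 V, so the device is actually in triode.
In triode I_D = k_n[V_ov V_DS − ½ V_DS²] and I_D = (V_DD − V_DS)/R_D. Equating: 6.56 V_DS² − 21.2 V_DS + 8.79 = 0, giving V_DS = 0.488 V (the root below V_ov).
I_D = (8.79 − 0.488) / 5.29 = 1.57 mA.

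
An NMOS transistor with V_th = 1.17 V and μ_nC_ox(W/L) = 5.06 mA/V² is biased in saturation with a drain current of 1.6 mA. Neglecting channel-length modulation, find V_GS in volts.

V_GS = 1.97 V

In saturation I_D = ½ k_n (V_GS − V_th)², so V_GS − V_th = √(2 I_D / k_n) = √(2 × 1.6 / 5.06) = 0.795 V.
V_GS = 1.17 + 0.795 = 1.97 V.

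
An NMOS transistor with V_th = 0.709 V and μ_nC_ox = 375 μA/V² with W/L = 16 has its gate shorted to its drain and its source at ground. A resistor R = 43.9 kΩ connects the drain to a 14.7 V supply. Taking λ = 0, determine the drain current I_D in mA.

I_D = 0.311 mA

With gate tied to drain, V_GS = V_DS ≥ V_GS − V_th, so the device is in saturation.
k_n = μ_nC_ox · (W/L) = 6 mA/V².
KCL at the drain: ½ k_n (V_GS − V_th)² = (V_DD − V_GS)/R.
Let x = V_GS − 0.709. Then 132 x² + x − 13.99 = 0, giving x = 0.322 V (positive root), so V_GS = 1.03 V.
I_D = (V_DD − V_GS)/R = (14.7 − 1.03) / 43.9 = 0.311 mA.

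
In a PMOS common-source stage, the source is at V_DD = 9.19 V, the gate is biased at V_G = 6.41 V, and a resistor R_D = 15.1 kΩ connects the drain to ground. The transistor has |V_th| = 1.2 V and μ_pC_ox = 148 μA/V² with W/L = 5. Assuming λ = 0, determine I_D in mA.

V_SG = V_DD − V_G = 9.19 − 6.41 = 2.78 V, so V_ov = 2.78 − 1.2 = 1.58 V.
k_p = μ_pC_ox · (W/L) = 0.74 mA/V².
Assume saturation: I_D = ½ k_p V_ov² = 0.5 × 0.74 × 1.58² = 0.924 mA, giving V_SD = V_DD − I_D R_D = 9.19 − 0.924 × 15.1 = -4.76 V.
But -4.76 V < V_ov = 1.58 V, so the device is actually in triode.
In triode I_D = k_p[V_ov V_SD − ½ V_SD²] and I_D = (V_DD − V_SD)/R_D. Equating: 5.59 V_SD² − 18.65 V_SD + 9.19 = 0, giving V_SD = 0.601 V (the root below V_ov).
I_D = (9.19 − 0.601) / 15.1 = 0.569 mA.

I_D = 0.569 mA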